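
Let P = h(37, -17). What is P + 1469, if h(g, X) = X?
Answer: 1452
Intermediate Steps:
P = -17
P + 1469 = -17 + 1469 = 1452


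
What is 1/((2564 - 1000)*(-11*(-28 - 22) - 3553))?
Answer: -1/4696692 ≈ -2.1292e-7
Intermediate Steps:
1/((2564 - 1000)*(-11*(-28 - 22) - 3553)) = 1/(1564*(-11*(-50) - 3553)) = 1/(1564*(550 - 3553)) = 1/(1564*(-3003)) = 1/(-4696692) = -1/4696692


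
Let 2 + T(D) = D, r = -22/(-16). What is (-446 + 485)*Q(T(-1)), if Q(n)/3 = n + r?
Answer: -1521/8 ≈ -190.13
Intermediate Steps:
r = 11/8 (r = -22*(-1/16) = 11/8 ≈ 1.3750)
T(D) = -2 + D
Q(n) = 33/8 + 3*n (Q(n) = 3*(n + 11/8) = 3*(11/8 + n) = 33/8 + 3*n)
(-446 + 485)*Q(T(-1)) = (-446 + 485)*(33/8 + 3*(-2 - 1)) = 39*(33/8 + 3*(-3)) = 39*(33/8 - 9) = 39*(-39/8) = -1521/8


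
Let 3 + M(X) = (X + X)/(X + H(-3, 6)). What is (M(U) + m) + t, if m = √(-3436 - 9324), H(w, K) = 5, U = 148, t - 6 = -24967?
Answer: -3819196/153 + 2*I*√3190 ≈ -24962.0 + 112.96*I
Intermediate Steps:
t = -24961 (t = 6 - 24967 = -24961)
M(X) = -3 + 2*X/(5 + X) (M(X) = -3 + (X + X)/(X + 5) = -3 + (2*X)/(5 + X) = -3 + 2*X/(5 + X))
m = 2*I*√3190 (m = √(-12760) = 2*I*√3190 ≈ 112.96*I)
(M(U) + m) + t = ((-15 - 1*148)/(5 + 148) + 2*I*√3190) - 24961 = ((-15 - 148)/153 + 2*I*√3190) - 24961 = ((1/153)*(-163) + 2*I*√3190) - 24961 = (-163/153 + 2*I*√3190) - 24961 = -3819196/153 + 2*I*√3190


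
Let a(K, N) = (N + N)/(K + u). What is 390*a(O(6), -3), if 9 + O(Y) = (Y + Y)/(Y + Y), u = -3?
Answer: 2340/11 ≈ 212.73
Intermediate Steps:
O(Y) = -8 (O(Y) = -9 + (Y + Y)/(Y + Y) = -9 + (2*Y)/((2*Y)) = -9 + (2*Y)*(1/(2*Y)) = -9 + 1 = -8)
a(K, N) = 2*N/(-3 + K) (a(K, N) = (N + N)/(K - 3) = (2*N)/(-3 + K) = 2*N/(-3 + K))
390*a(O(6), -3) = 390*(2*(-3)/(-3 - 8)) = 390*(2*(-3)/(-11)) = 390*(2*(-3)*(-1/11)) = 390*(6/11) = 2340/11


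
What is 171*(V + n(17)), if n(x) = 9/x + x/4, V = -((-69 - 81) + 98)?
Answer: 660231/68 ≈ 9709.3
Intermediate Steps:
V = 52 (V = -(-150 + 98) = -1*(-52) = 52)
n(x) = 9/x + x/4 (n(x) = 9/x + x*(¼) = 9/x + x/4)
171*(V + n(17)) = 171*(52 + (9/17 + (¼)*17)) = 171*(52 + (9*(1/17) + 17/4)) = 171*(52 + (9/17 + 17/4)) = 171*(52 + 325/68) = 171*(3861/68) = 660231/68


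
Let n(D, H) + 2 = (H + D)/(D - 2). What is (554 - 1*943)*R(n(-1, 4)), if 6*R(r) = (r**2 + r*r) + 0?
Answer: -1167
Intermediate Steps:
n(D, H) = -2 + (D + H)/(-2 + D) (n(D, H) = -2 + (H + D)/(D - 2) = -2 + (D + H)/(-2 + D))
R(r) = r**2/3 (R(r) = ((r**2 + r*r) + 0)/6 = ((r**2 + r**2) + 0)/6 = (2*r**2 + 0)/6 = (2*r**2)/6 = r**2/3)
(554 - 1*943)*R(n(-1, 4)) = (554 - 1*943)*(((4 + 4 - 1*(-1))/(-2 - 1))**2/3) = (554 - 943)*(((4 + 4 + 1)/(-3))**2/3) = -389*(-1/3*9)**2/3 = -389*(-3)**2/3 = -389*9/3 = -389*3 = -1167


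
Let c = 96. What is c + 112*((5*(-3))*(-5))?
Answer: 8496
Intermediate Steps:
c + 112*((5*(-3))*(-5)) = 96 + 112*((5*(-3))*(-5)) = 96 + 112*(-15*(-5)) = 96 + 112*75 = 96 + 8400 = 8496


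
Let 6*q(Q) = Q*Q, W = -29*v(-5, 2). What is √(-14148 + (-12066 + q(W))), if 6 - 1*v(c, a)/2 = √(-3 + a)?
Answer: 2*√(-14829 - 15138*I)/3 ≈ 37.6 - 89.468*I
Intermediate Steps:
v(c, a) = 12 - 2*√(-3 + a)
W = -348 + 58*I (W = -29*(12 - 2*√(-3 + 2)) = -29*(12 - 2*I) = -348 + 58*I ≈ -348.0 + 58.0*I)
q(Q) = Q²/6 (q(Q) = (Q*Q)/6 = Q²/6)
√(-14148 + (-12066 + q(W))) = √(-14148 + (-12066 + (-348 + 58*I)²/6)) = √(-26214 + (-348 + 58*I)²/6)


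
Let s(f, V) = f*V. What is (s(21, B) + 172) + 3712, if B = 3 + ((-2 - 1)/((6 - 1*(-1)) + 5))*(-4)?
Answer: 3968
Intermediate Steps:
B = 4 (B = 3 - 3/((6 + 1) + 5)*(-4) = 3 - 3/(7 + 5)*(-4) = 3 - 3/12*(-4) = 3 - 3*1/12*(-4) = 3 - ¼*(-4) = 3 + 1 = 4)
s(f, V) = V*f
(s(21, B) + 172) + 3712 = (4*21 + 172) + 3712 = (84 + 172) + 3712 = 256 + 3712 = 3968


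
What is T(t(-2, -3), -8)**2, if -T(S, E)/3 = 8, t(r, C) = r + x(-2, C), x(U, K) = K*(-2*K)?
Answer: 576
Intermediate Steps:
x(U, K) = -2*K**2
t(r, C) = r - 2*C**2
T(S, E) = -24 (T(S, E) = -3*8 = -24)
T(t(-2, -3), -8)**2 = (-24)**2 = 576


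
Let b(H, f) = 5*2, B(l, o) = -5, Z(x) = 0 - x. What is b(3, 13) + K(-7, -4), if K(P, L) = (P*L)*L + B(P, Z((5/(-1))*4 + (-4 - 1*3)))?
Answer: -107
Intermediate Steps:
Z(x) = -x
b(H, f) = 10
K(P, L) = -5 + P*L² (K(P, L) = (P*L)*L - 5 = (L*P)*L - 5 = P*L² - 5 = -5 + P*L²)
b(3, 13) + K(-7, -4) = 10 + (-5 - 7*(-4)²) = 10 + (-5 - 7*16) = 10 + (-5 - 112) = 10 - 117 = -107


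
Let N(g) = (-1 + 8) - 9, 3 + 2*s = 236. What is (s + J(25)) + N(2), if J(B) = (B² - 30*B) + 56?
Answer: 91/2 ≈ 45.500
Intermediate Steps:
s = 233/2 (s = -3/2 + (½)*236 = -3/2 + 118 = 233/2 ≈ 116.50)
N(g) = -2 (N(g) = 7 - 9 = -2)
J(B) = 56 + B² - 30*B
(s + J(25)) + N(2) = (233/2 + (56 + 25² - 30*25)) - 2 = (233/2 + (56 + 625 - 750)) - 2 = (233/2 - 69) - 2 = 95/2 - 2 = 91/2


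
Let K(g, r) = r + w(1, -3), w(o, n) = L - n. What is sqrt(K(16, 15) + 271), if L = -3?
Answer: sqrt(286) ≈ 16.912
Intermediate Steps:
w(o, n) = -3 - n
K(g, r) = r (K(g, r) = r + (-3 - 1*(-3)) = r + (-3 + 3) = r + 0 = r)
sqrt(K(16, 15) + 271) = sqrt(15 + 271) = sqrt(286)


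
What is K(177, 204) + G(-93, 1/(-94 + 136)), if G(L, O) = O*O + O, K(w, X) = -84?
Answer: -148133/1764 ≈ -83.976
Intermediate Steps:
G(L, O) = O + O² (G(L, O) = O² + O = O + O²)
K(177, 204) + G(-93, 1/(-94 + 136)) = -84 + (1 + 1/(-94 + 136))/(-94 + 136) = -84 + (1 + 1/42)/42 = -84 + (1/42)*(43/42) = -84 + 43/1764 = -148133/1764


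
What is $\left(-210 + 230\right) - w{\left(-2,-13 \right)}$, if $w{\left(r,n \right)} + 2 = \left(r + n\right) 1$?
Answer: $37$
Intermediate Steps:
$w{\left(r,n \right)} = -2 + n + r$ ($w{\left(r,n \right)} = -2 + \left(r + n\right) 1 = -2 + \left(n + r\right) 1 = -2 + \left(n + r\right) = -2 + n + r$)
$\left(-210 + 230\right) - w{\left(-2,-13 \right)} = \left(-210 + 230\right) - \left(-2 - 13 - 2\right) = 20 - -17 = 20 + 17 = 37$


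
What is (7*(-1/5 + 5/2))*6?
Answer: 483/5 ≈ 96.600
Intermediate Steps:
(7*(-1/5 + 5/2))*6 = (7*(23/10))*6 = (161/10)*6 = 483/5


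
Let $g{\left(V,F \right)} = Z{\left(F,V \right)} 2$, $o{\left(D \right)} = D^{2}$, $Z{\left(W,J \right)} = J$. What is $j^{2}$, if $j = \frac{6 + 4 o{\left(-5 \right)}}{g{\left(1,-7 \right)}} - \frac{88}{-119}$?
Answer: $\frac{40896025}{14161} \approx 2887.9$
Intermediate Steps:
$g{\left(V,F \right)} = 2 V$ ($g{\left(V,F \right)} = V 2 = 2 V$)
$j = \frac{6395}{119}$ ($j = \frac{6 + 4 \left(-5\right)^{2}}{2 \cdot 1} - \frac{88}{-119} = \frac{6 + 4 \cdot 25}{2} - - \frac{88}{119} = \left(6 + 100\right) \frac{1}{2} + \frac{88}{119} = 106 \cdot \frac{1}{2} + \frac{88}{119} = 53 + \frac{88}{119} = \frac{6395}{119} \approx 53.74$)
$j^{2} = \left(\frac{6395}{119}\right)^{2} = \frac{40896025}{14161}$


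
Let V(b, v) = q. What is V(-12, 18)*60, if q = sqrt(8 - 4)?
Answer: 120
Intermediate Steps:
q = 2 (q = sqrt(4) = 2)
V(b, v) = 2
V(-12, 18)*60 = 2*60 = 120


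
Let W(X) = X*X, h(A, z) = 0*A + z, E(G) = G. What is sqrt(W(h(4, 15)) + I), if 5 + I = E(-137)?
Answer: sqrt(83) ≈ 9.1104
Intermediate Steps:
h(A, z) = z (h(A, z) = 0 + z = z)
I = -142 (I = -5 - 137 = -142)
W(X) = X**2
sqrt(W(h(4, 15)) + I) = sqrt(15**2 - 142) = sqrt(225 - 142) = sqrt(83)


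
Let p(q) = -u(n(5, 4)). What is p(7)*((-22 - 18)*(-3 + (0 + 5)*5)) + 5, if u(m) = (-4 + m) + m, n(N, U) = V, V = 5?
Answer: 5285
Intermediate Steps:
n(N, U) = 5
u(m) = -4 + 2*m
p(q) = -6 (p(q) = -(-4 + 2*5) = -(-4 + 10) = -1*6 = -6)
p(7)*((-22 - 18)*(-3 + (0 + 5)*5)) + 5 = -6*(-22 - 18)*(-3 + (0 + 5)*5) + 5 = -(-240)*(-3 + 5*5) + 5 = -(-240)*(-3 + 25) + 5 = -(-240)*22 + 5 = -6*(-880) + 5 = 5280 + 5 = 5285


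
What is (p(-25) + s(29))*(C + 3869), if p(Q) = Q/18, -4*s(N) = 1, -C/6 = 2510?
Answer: 660269/36 ≈ 18341.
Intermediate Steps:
C = -15060 (C = -6*2510 = -15060)
s(N) = -1/4 (s(N) = -1/4*1 = -1/4)
p(Q) = Q/18 (p(Q) = Q*(1/18) = Q/18)
(p(-25) + s(29))*(C + 3869) = ((1/18)*(-25) - 1/4)*(-15060 + 3869) = (-25/18 - 1/4)*(-11191) = -59/36*(-11191) = 660269/36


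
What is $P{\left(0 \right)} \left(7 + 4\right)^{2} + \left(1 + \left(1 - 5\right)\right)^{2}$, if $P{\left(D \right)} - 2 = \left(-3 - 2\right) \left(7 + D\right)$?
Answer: $-3984$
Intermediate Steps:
$P{\left(D \right)} = -33 - 5 D$ ($P{\left(D \right)} = 2 + \left(-3 - 2\right) \left(7 + D\right) = 2 - 5 \left(7 + D\right) = 2 - \left(35 + 5 D\right) = -33 - 5 D$)
$P{\left(0 \right)} \left(7 + 4\right)^{2} + \left(1 + \left(1 - 5\right)\right)^{2} = \left(-33 - 0\right) \left(7 + 4\right)^{2} + \left(1 + \left(1 - 5\right)\right)^{2} = \left(-33 + 0\right) 11^{2} + \left(1 + \left(1 - 5\right)\right)^{2} = \left(-33\right) 121 + \left(1 - 4\right)^{2} = -3993 + \left(-3\right)^{2} = -3993 + 9 = -3984$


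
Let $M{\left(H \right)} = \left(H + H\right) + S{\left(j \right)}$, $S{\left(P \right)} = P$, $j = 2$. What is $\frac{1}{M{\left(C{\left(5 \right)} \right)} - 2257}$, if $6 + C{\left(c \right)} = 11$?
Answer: $- \frac{1}{2245} \approx -0.00044543$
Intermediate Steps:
$C{\left(c \right)} = 5$ ($C{\left(c \right)} = -6 + 11 = 5$)
$M{\left(H \right)} = 2 + 2 H$ ($M{\left(H \right)} = \left(H + H\right) + 2 = 2 H + 2 = 2 + 2 H$)
$\frac{1}{M{\left(C{\left(5 \right)} \right)} - 2257} = \frac{1}{\left(2 + 2 \cdot 5\right) - 2257} = \frac{1}{\left(2 + 10\right) - 2257} = \frac{1}{12 - 2257} = \frac{1}{-2245} = - \frac{1}{2245}$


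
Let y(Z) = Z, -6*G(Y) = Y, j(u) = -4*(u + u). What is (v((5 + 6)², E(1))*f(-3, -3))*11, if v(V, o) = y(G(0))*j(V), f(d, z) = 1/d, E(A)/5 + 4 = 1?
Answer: 0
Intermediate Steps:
j(u) = -8*u
G(Y) = -Y/6
E(A) = -15 (E(A) = -20 + 5*1 = -20 + 5 = -15)
v(V, o) = 0 (v(V, o) = (-⅙*0)*(-8*V) = 0*(-8*V) = 0)
(v((5 + 6)², E(1))*f(-3, -3))*11 = (0/(-3))*11 = (0*(-⅓))*11 = 0*11 = 0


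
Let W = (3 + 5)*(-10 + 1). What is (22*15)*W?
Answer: -23760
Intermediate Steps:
W = -72 (W = 8*(-9) = -72)
(22*15)*W = (22*15)*(-72) = 330*(-72) = -23760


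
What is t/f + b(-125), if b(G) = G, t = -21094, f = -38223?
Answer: -4756781/38223 ≈ -124.45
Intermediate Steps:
t/f + b(-125) = -21094/(-38223) - 125 = -21094*(-1/38223) - 125 = 21094/38223 - 125 = -4756781/38223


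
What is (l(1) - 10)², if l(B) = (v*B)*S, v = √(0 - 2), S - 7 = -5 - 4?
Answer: 92 + 40*I*√2 ≈ 92.0 + 56.569*I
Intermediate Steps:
S = -2 (S = 7 + (-5 - 4) = 7 - 9 = -2)
v = I*√2 (v = √(-2) = I*√2 ≈ 1.4142*I)
l(B) = -2*I*B*√2 (l(B) = ((I*√2)*B)*(-2) = (I*B*√2)*(-2) = -2*I*B*√2)
(l(1) - 10)² = (-2*I*1*√2 - 10)² = (-2*I*√2 - 10)² = (-10 - 2*I*√2)²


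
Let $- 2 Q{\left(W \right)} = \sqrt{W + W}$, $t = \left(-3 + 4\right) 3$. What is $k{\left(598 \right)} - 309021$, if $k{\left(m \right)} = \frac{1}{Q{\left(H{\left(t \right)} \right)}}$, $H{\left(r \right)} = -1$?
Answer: $-309021 + i \sqrt{2} \approx -3.0902 \cdot 10^{5} + 1.4142 i$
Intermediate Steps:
$t = 3$ ($t = 1 \cdot 3 = 3$)
$Q{\left(W \right)} = - \frac{\sqrt{2} \sqrt{W}}{2}$ ($Q{\left(W \right)} = - \frac{\sqrt{W + W}}{2} = - \frac{\sqrt{2 W}}{2} = - \frac{\sqrt{2} \sqrt{W}}{2}$)
$k{\left(m \right)} = i \sqrt{2}$ ($k{\left(m \right)} = \frac{1}{\left(- \frac{1}{2}\right) \sqrt{2} \sqrt{-1}} = \frac{1}{\left(- \frac{1}{2}\right) \sqrt{2} i} = \frac{1}{\left(- \frac{1}{2}\right) i \sqrt{2}} = i \sqrt{2}$)
$k{\left(598 \right)} - 309021 = i \sqrt{2} - 309021 = -309021 + i \sqrt{2}$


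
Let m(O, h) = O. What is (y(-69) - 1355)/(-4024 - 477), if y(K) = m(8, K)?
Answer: 1347/4501 ≈ 0.29927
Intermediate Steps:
y(K) = 8
(y(-69) - 1355)/(-4024 - 477) = (8 - 1355)/(-4024 - 477) = -1347/(-4501) = -1347*(-1/4501) = 1347/4501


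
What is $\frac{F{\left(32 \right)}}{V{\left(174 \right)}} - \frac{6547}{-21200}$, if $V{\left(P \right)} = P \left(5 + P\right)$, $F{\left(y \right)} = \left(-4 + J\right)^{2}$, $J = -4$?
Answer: $\frac{102634831}{330147600} \approx 0.31088$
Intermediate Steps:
$F{\left(y \right)} = 64$ ($F{\left(y \right)} = \left(-4 - 4\right)^{2} = \left(-8\right)^{2} = 64$)
$\frac{F{\left(32 \right)}}{V{\left(174 \right)}} - \frac{6547}{-21200} = \frac{64}{174 \left(5 + 174\right)} - \frac{6547}{-21200} = \frac{64}{174 \cdot 179} - - \frac{6547}{21200} = \frac{64}{31146} + \frac{6547}{21200} = 64 \cdot \frac{1}{31146} + \frac{6547}{21200} = \frac{32}{15573} + \frac{6547}{21200} = \frac{102634831}{330147600}$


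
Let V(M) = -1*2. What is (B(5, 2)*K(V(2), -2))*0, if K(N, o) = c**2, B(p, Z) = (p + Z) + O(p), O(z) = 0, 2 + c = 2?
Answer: 0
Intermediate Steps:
c = 0 (c = -2 + 2 = 0)
V(M) = -2
B(p, Z) = Z + p (B(p, Z) = (p + Z) + 0 = (Z + p) + 0 = Z + p)
K(N, o) = 0 (K(N, o) = 0**2 = 0)
(B(5, 2)*K(V(2), -2))*0 = ((2 + 5)*0)*0 = (7*0)*0 = 0*0 = 0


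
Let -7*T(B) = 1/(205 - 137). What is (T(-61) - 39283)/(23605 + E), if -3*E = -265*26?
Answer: -56096127/36987580 ≈ -1.5166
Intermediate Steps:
T(B) = -1/476 (T(B) = -1/(7*(205 - 137)) = -⅐/68 = -⅐*1/68 = -1/476)
E = 6890/3 (E = -(-265)*26/3 = -⅓*(-6890) = 6890/3 ≈ 2296.7)
(T(-61) - 39283)/(23605 + E) = (-1/476 - 39283)/(23605 + 6890/3) = -18698709/(476*77705/3) = -18698709/476*3/77705 = -56096127/36987580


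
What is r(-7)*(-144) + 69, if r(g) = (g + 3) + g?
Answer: 1653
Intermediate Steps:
r(g) = 3 + 2*g (r(g) = (3 + g) + g = 3 + 2*g)
r(-7)*(-144) + 69 = (3 + 2*(-7))*(-144) + 69 = (3 - 14)*(-144) + 69 = -11*(-144) + 69 = 1584 + 69 = 1653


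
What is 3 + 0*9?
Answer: 3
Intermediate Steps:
3 + 0*9 = 3 + 0 = 3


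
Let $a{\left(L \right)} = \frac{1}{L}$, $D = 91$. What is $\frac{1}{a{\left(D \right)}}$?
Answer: $91$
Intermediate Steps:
$\frac{1}{a{\left(D \right)}} = \frac{1}{\frac{1}{91}} = 91$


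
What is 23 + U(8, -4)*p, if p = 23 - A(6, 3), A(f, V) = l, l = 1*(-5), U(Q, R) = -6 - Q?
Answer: -369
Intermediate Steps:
l = -5
A(f, V) = -5
p = 28 (p = 23 - 1*(-5) = 23 + 5 = 28)
23 + U(8, -4)*p = 23 + (-6 - 1*8)*28 = 23 + (-6 - 8)*28 = 23 - 14*28 = 23 - 392 = -369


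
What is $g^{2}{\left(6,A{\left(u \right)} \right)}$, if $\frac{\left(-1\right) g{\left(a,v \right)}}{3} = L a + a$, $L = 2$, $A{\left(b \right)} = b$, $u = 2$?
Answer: $2916$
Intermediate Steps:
$g{\left(a,v \right)} = - 9 a$ ($g{\left(a,v \right)} = - 3 \left(2 a + a\right) = - 3 \cdot 3 a = - 9 a$)
$g^{2}{\left(6,A{\left(u \right)} \right)} = \left(\left(-9\right) 6\right)^{2} = \left(-54\right)^{2} = 2916$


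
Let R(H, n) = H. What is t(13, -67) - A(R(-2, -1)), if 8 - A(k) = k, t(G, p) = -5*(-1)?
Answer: -5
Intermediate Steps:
t(G, p) = 5
A(k) = 8 - k
t(13, -67) - A(R(-2, -1)) = 5 - (8 - 1*(-2)) = 5 - (8 + 2) = 5 - 1*10 = 5 - 10 = -5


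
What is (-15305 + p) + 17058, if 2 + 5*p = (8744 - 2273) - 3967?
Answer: 11267/5 ≈ 2253.4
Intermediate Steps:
p = 2502/5 (p = -2/5 + ((8744 - 2273) - 3967)/5 = -2/5 + (6471 - 3967)/5 = -2/5 + (1/5)*2504 = -2/5 + 2504/5 = 2502/5 ≈ 500.40)
(-15305 + p) + 17058 = (-15305 + 2502/5) + 17058 = -74023/5 + 17058 = 11267/5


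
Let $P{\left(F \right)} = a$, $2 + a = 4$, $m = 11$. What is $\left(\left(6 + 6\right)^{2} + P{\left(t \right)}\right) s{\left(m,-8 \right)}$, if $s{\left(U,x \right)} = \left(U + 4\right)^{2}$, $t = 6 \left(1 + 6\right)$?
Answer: $32850$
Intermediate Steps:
$t = 42$ ($t = 6 \cdot 7 = 42$)
$a = 2$ ($a = -2 + 4 = 2$)
$P{\left(F \right)} = 2$
$s{\left(U,x \right)} = \left(4 + U\right)^{2}$
$\left(\left(6 + 6\right)^{2} + P{\left(t \right)}\right) s{\left(m,-8 \right)} = \left(\left(6 + 6\right)^{2} + 2\right) \left(4 + 11\right)^{2} = \left(12^{2} + 2\right) 15^{2} = \left(144 + 2\right) 225 = 146 \cdot 225 = 32850$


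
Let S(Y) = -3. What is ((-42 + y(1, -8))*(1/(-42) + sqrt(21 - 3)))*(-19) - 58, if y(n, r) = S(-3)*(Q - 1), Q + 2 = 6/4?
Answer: -2099/28 + 4275*sqrt(2)/2 ≈ 2947.9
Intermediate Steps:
Q = -1/2 (Q = -2 + 6/4 = -2 + 6*(1/4) = -2 + 3/2 = -1/2 ≈ -0.50000)
y(n, r) = 9/2 (y(n, r) = -3*(-1/2 - 1) = -3*(-3/2) = 9/2)
((-42 + y(1, -8))*(1/(-42) + sqrt(21 - 3)))*(-19) - 58 = ((-42 + 9/2)*(1/(-42) + sqrt(21 - 3)))*(-19) - 58 = -75*(-1/42 + sqrt(18))/2*(-19) - 58 = -75*(-1/42 + 3*sqrt(2))/2*(-19) - 58 = (25/28 - 225*sqrt(2)/2)*(-19) - 58 = (-475/28 + 4275*sqrt(2)/2) - 58 = -2099/28 + 4275*sqrt(2)/2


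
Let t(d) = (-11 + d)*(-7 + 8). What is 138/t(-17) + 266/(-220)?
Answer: -2363/385 ≈ -6.1377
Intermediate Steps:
t(d) = -11 + d (t(d) = (-11 + d)*1 = -11 + d)
138/t(-17) + 266/(-220) = 138/(-11 - 17) + 266/(-220) = 138/(-28) + 266*(-1/220) = 138*(-1/28) - 133/110 = -69/14 - 133/110 = -2363/385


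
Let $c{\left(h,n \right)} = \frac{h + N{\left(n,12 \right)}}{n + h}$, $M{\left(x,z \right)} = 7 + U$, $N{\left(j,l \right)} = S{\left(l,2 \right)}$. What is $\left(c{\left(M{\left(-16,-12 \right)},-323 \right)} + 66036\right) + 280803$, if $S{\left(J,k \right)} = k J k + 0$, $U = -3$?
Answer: $\frac{110641589}{319} \approx 3.4684 \cdot 10^{5}$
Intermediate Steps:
$S{\left(J,k \right)} = J k^{2}$ ($S{\left(J,k \right)} = J k k + 0 = J k^{2} + 0 = J k^{2}$)
$N{\left(j,l \right)} = 4 l$ ($N{\left(j,l \right)} = l 2^{2} = l 4 = 4 l$)
$M{\left(x,z \right)} = 4$ ($M{\left(x,z \right)} = 7 - 3 = 4$)
$c{\left(h,n \right)} = \frac{48 + h}{h + n}$ ($c{\left(h,n \right)} = \frac{h + 4 \cdot 12}{n + h} = \frac{h + 48}{h + n} = \frac{48 + h}{h + n}$)
$\left(c{\left(M{\left(-16,-12 \right)},-323 \right)} + 66036\right) + 280803 = \left(\frac{48 + 4}{4 - 323} + 66036\right) + 280803 = \left(\frac{1}{-319} \cdot 52 + 66036\right) + 280803 = \left(\left(- \frac{1}{319}\right) 52 + 66036\right) + 280803 = \left(- \frac{52}{319} + 66036\right) + 280803 = \frac{21065432}{319} + 280803 = \frac{110641589}{319}$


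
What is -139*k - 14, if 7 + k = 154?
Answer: -20447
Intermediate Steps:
k = 147 (k = -7 + 154 = 147)
-139*k - 14 = -139*147 - 14 = -20433 - 14 = -20447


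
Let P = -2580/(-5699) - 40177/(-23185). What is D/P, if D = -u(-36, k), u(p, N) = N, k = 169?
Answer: -22330192235/288786023 ≈ -77.324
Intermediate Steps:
P = 288786023/132131315 (P = -2580*(-1/5699) - 40177*(-1/23185) = 2580/5699 + 40177/23185 = 288786023/132131315 ≈ 2.1856)
D = -169 (D = -1*169 = -169)
D/P = -169/288786023/132131315 = -169*132131315/288786023 = -22330192235/288786023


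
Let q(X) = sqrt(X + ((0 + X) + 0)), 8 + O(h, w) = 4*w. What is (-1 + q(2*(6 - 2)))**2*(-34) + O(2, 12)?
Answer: -266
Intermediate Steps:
O(h, w) = -8 + 4*w
q(X) = sqrt(2)*sqrt(X) (q(X) = sqrt(X + (X + 0)) = sqrt(X + X) = sqrt(2*X) = sqrt(2)*sqrt(X))
(-1 + q(2*(6 - 2)))**2*(-34) + O(2, 12) = (-1 + sqrt(2)*sqrt(2*(6 - 2)))**2*(-34) + (-8 + 4*12) = (-1 + sqrt(2)*sqrt(2*4))**2*(-34) + (-8 + 48) = (-1 + sqrt(2)*sqrt(8))**2*(-34) + 40 = (-1 + sqrt(2)*(2*sqrt(2)))**2*(-34) + 40 = (-1 + 4)**2*(-34) + 40 = 3**2*(-34) + 40 = 9*(-34) + 40 = -306 + 40 = -266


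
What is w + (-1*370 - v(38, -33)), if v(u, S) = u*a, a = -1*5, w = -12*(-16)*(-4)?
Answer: -948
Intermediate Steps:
w = -768 (w = 192*(-4) = -768)
a = -5
v(u, S) = -5*u (v(u, S) = u*(-5) = -5*u)
w + (-1*370 - v(38, -33)) = -768 + (-1*370 - (-5)*38) = -768 + (-370 - 1*(-190)) = -768 + (-370 + 190) = -768 - 180 = -948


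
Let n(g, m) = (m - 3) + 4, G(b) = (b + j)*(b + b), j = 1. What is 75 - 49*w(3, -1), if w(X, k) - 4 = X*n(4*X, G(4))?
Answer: -6148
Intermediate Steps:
G(b) = 2*b*(1 + b) (G(b) = (b + 1)*(b + b) = (1 + b)*(2*b) = 2*b*(1 + b))
n(g, m) = 1 + m (n(g, m) = (-3 + m) + 4 = 1 + m)
w(X, k) = 4 + 41*X (w(X, k) = 4 + X*(1 + 2*4*(1 + 4)) = 4 + X*(1 + 2*4*5) = 4 + X*(1 + 40) = 4 + X*41 = 4 + 41*X)
75 - 49*w(3, -1) = 75 - 49*(4 + 41*3) = 75 - 49*(4 + 123) = 75 - 49*127 = 75 - 6223 = -6148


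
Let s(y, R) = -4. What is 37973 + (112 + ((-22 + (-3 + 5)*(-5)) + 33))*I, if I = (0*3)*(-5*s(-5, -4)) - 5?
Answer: 37408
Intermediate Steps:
I = -5 (I = (0*3)*(-5*(-4)) - 5 = 0*20 - 5 = 0 - 5 = -5)
37973 + (112 + ((-22 + (-3 + 5)*(-5)) + 33))*I = 37973 + (112 + ((-22 + (-3 + 5)*(-5)) + 33))*(-5) = 37973 + (112 + ((-22 + 2*(-5)) + 33))*(-5) = 37973 + (112 + ((-22 - 10) + 33))*(-5) = 37973 + (112 + (-32 + 33))*(-5) = 37973 + (112 + 1)*(-5) = 37973 + 113*(-5) = 37973 - 565 = 37408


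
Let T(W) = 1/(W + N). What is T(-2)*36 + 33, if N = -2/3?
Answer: 39/2 ≈ 19.500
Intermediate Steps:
N = -2/3 (N = -2*1/3 = -2/3 ≈ -0.66667)
T(W) = 1/(-2/3 + W) (T(W) = 1/(W - 2/3) = 1/(-2/3 + W))
T(-2)*36 + 33 = (3/(-2 + 3*(-2)))*36 + 33 = (3/(-2 - 6))*36 + 33 = (3/(-8))*36 + 33 = (3*(-1/8))*36 + 33 = -3/8*36 + 33 = -27/2 + 33 = 39/2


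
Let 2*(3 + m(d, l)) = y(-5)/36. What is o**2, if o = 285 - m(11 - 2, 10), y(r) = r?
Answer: 430189081/5184 ≈ 82984.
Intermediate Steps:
m(d, l) = -221/72 (m(d, l) = -3 + (-5/36)/2 = -3 + (-5*1/36)/2 = -3 + (1/2)*(-5/36) = -3 - 5/72 = -221/72)
o = 20741/72 (o = 285 - 1*(-221/72) = 285 + 221/72 = 20741/72 ≈ 288.07)
o**2 = (20741/72)**2 = 430189081/5184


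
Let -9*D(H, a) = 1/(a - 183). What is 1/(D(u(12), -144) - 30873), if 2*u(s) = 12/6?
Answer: -2943/90859238 ≈ -3.2391e-5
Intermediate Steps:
u(s) = 1 (u(s) = (12/6)/2 = (12*(1/6))/2 = (1/2)*2 = 1)
D(H, a) = -1/(9*(-183 + a)) (D(H, a) = -1/(9*(a - 183)) = -1/(9*(-183 + a)))
1/(D(u(12), -144) - 30873) = 1/(-1/(-1647 + 9*(-144)) - 30873) = 1/(-1/(-1647 - 1296) - 30873) = 1/(-1/(-2943) - 30873) = 1/(-1*(-1/2943) - 30873) = 1/(1/2943 - 30873) = 1/(-90859238/2943) = -2943/90859238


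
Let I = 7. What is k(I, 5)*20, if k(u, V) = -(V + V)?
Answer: -200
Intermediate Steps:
k(u, V) = -2*V
k(I, 5)*20 = -2*5*20 = -10*20 = -200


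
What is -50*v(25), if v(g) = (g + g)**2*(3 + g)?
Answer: -3500000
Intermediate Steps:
v(g) = 4*g**2*(3 + g) (v(g) = (2*g)**2*(3 + g) = (4*g**2)*(3 + g) = 4*g**2*(3 + g))
-50*v(25) = -200*25**2*(3 + 25) = -200*625*28 = -50*70000 = -3500000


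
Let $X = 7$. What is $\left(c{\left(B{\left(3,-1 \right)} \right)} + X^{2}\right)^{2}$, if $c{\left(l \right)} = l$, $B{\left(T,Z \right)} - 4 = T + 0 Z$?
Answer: $3136$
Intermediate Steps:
$B{\left(T,Z \right)} = 4 + T$ ($B{\left(T,Z \right)} = 4 + \left(T + 0 Z\right) = 4 + \left(T + 0\right) = 4 + T$)
$\left(c{\left(B{\left(3,-1 \right)} \right)} + X^{2}\right)^{2} = \left(\left(4 + 3\right) + 7^{2}\right)^{2} = \left(7 + 49\right)^{2} = 56^{2} = 3136$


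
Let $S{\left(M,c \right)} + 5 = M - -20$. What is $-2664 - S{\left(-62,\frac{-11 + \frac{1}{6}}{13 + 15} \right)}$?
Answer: $-2617$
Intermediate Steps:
$S{\left(M,c \right)} = 15 + M$ ($S{\left(M,c \right)} = -5 + \left(M - -20\right) = -5 + \left(M + 20\right) = -5 + \left(20 + M\right) = 15 + M$)
$-2664 - S{\left(-62,\frac{-11 + \frac{1}{6}}{13 + 15} \right)} = -2664 - \left(15 - 62\right) = -2664 - -47 = -2664 + 47 = -2617$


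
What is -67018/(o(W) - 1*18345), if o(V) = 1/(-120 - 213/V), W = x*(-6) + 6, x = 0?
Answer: 20842598/5705297 ≈ 3.6532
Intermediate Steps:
W = 6 (W = 0*(-6) + 6 = 0 + 6 = 6)
-67018/(o(W) - 1*18345) = -67018/(-1*6/(213 + 120*6) - 1*18345) = -67018/(-1*6/(213 + 720) - 18345) = -67018/(-1*6/933 - 18345) = -67018/(-1*6*1/933 - 18345) = -67018/(-2/311 - 18345) = -67018/(-5705297/311) = -67018*(-311/5705297) = 20842598/5705297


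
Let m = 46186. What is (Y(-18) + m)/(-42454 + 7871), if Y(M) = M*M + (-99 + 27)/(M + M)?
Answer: -46512/34583 ≈ -1.3449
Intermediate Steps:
Y(M) = M**2 - 36/M (Y(M) = M**2 - 72*1/(2*M) = M**2 - 36/M)
(Y(-18) + m)/(-42454 + 7871) = ((-36 + (-18)**3)/(-18) + 46186)/(-42454 + 7871) = (-(-36 - 5832)/18 + 46186)/(-34583) = (-1/18*(-5868) + 46186)*(-1/34583) = (326 + 46186)*(-1/34583) = 46512*(-1/34583) = -46512/34583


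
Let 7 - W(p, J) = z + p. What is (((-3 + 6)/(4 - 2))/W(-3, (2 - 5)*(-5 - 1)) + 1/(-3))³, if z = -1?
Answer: -2197/287496 ≈ -0.0076418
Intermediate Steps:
W(p, J) = 8 - p (W(p, J) = 7 - (-1 + p) = 7 + (1 - p) = 8 - p)
(((-3 + 6)/(4 - 2))/W(-3, (2 - 5)*(-5 - 1)) + 1/(-3))³ = (((-3 + 6)/(4 - 2))/(8 - 1*(-3)) + 1/(-3))³ = ((3/2)/(8 + 3) + 1*(-⅓))³ = ((3*(½))/11 - ⅓)³ = ((3/2)*(1/11) - ⅓)³ = (3/22 - ⅓)³ = (-13/66)³ = -2197/287496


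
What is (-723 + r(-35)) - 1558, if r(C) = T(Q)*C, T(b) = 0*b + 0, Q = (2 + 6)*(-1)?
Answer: -2281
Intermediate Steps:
Q = -8 (Q = 8*(-1) = -8)
T(b) = 0 (T(b) = 0 + 0 = 0)
r(C) = 0 (r(C) = 0*C = 0)
(-723 + r(-35)) - 1558 = (-723 + 0) - 1558 = -723 - 1558 = -2281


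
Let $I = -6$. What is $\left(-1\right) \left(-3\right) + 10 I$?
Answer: $-57$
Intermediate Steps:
$\left(-1\right) \left(-3\right) + 10 I = \left(-1\right) \left(-3\right) + 10 \left(-6\right) = 3 - 60 = -57$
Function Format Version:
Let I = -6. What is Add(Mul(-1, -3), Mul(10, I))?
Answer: -57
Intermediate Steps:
Add(Mul(-1, -3), Mul(10, I)) = Add(Mul(-1, -3), Mul(10, -6)) = Add(3, -60) = -57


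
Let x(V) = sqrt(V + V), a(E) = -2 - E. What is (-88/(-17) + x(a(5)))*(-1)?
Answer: -88/17 - I*sqrt(14) ≈ -5.1765 - 3.7417*I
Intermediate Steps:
x(V) = sqrt(2)*sqrt(V) (x(V) = sqrt(2*V) = sqrt(2)*sqrt(V))
(-88/(-17) + x(a(5)))*(-1) = (-88/(-17) + sqrt(2)*sqrt(-2 - 1*5))*(-1) = (-88*(-1/17) + sqrt(2)*sqrt(-2 - 5))*(-1) = (88/17 + sqrt(2)*sqrt(-7))*(-1) = (88/17 + sqrt(2)*(I*sqrt(7)))*(-1) = (88/17 + I*sqrt(14))*(-1) = -88/17 - I*sqrt(14)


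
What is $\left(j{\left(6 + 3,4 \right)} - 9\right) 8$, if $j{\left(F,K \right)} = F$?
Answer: $0$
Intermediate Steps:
$\left(j{\left(6 + 3,4 \right)} - 9\right) 8 = \left(\left(6 + 3\right) - 9\right) 8 = \left(9 - 9\right) 8 = 0 \cdot 8 = 0$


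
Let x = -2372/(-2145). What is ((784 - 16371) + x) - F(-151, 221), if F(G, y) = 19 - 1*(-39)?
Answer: -33556153/2145 ≈ -15644.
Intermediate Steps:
x = 2372/2145 (x = -2372*(-1/2145) = 2372/2145 ≈ 1.1058)
F(G, y) = 58 (F(G, y) = 19 + 39 = 58)
((784 - 16371) + x) - F(-151, 221) = ((784 - 16371) + 2372/2145) - 1*58 = (-15587 + 2372/2145) - 58 = -33431743/2145 - 58 = -33556153/2145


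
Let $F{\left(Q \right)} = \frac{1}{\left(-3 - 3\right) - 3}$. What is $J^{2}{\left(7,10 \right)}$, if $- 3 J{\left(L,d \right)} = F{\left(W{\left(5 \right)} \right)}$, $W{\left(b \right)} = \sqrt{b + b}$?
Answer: $\frac{1}{729} \approx 0.0013717$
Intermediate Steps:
$W{\left(b \right)} = \sqrt{2} \sqrt{b}$ ($W{\left(b \right)} = \sqrt{2 b} = \sqrt{2} \sqrt{b}$)
$F{\left(Q \right)} = - \frac{1}{9}$ ($F{\left(Q \right)} = \frac{1}{-6 - 3} = \frac{1}{-9} = - \frac{1}{9}$)
$J{\left(L,d \right)} = \frac{1}{27}$ ($J{\left(L,d \right)} = \left(- \frac{1}{3}\right) \left(- \frac{1}{9}\right) = \frac{1}{27}$)
$J^{2}{\left(7,10 \right)} = \left(\frac{1}{27}\right)^{2} = \frac{1}{729}$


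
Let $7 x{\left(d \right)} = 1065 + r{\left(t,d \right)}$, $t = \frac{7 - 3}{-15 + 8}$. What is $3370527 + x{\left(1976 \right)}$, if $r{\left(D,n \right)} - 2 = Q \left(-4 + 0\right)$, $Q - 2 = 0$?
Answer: $\frac{23594748}{7} \approx 3.3707 \cdot 10^{6}$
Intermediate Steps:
$Q = 2$ ($Q = 2 + 0 = 2$)
$t = - \frac{4}{7}$ ($t = \frac{4}{-7} = 4 \left(- \frac{1}{7}\right) = - \frac{4}{7} \approx -0.57143$)
$r{\left(D,n \right)} = -6$ ($r{\left(D,n \right)} = 2 + 2 \left(-4 + 0\right) = 2 + 2 \left(-4\right) = 2 - 8 = -6$)
$x{\left(d \right)} = \frac{1059}{7}$ ($x{\left(d \right)} = \frac{1065 - 6}{7} = \frac{1}{7} \cdot 1059 = \frac{1059}{7}$)
$3370527 + x{\left(1976 \right)} = 3370527 + \frac{1059}{7} = \frac{23594748}{7}$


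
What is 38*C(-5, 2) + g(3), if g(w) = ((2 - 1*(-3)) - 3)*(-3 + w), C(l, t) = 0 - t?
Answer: -76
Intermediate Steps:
C(l, t) = -t
g(w) = -6 + 2*w (g(w) = ((2 + 3) - 3)*(-3 + w) = (5 - 3)*(-3 + w) = 2*(-3 + w) = -6 + 2*w)
38*C(-5, 2) + g(3) = 38*(-1*2) + (-6 + 2*3) = 38*(-2) + (-6 + 6) = -76 + 0 = -76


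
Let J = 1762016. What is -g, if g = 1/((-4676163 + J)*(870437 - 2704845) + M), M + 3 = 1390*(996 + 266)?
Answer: -1/5345736324153 ≈ -1.8706e-13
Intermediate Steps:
M = 1754177 (M = -3 + 1390*(996 + 266) = -3 + 1390*1262 = -3 + 1754180 = 1754177)
g = 1/5345736324153 (g = 1/((-4676163 + 1762016)*(870437 - 2704845) + 1754177) = 1/(-2914147*(-1834408) + 1754177) = 1/(5345734569976 + 1754177) = 1/5345736324153 ≈ 1.8706e-13)
-g = -1*1/5345736324153 = -1/5345736324153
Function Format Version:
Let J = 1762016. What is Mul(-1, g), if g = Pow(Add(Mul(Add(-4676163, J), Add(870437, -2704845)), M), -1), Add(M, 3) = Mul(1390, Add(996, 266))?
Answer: Rational(-1, 5345736324153) ≈ -1.8706e-13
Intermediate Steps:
M = 1754177 (M = Add(-3, Mul(1390, Add(996, 266))) = Add(-3, Mul(1390, 1262)) = Add(-3, 1754180) = 1754177)
g = Rational(1, 5345736324153) (g = Pow(Add(Mul(Add(-4676163, 1762016), Add(870437, -2704845)), 1754177), -1) = Pow(Add(Mul(-2914147, -1834408), 1754177), -1) = Pow(Add(5345734569976, 1754177), -1) = Pow(5345736324153, -1) = Rational(1, 5345736324153) ≈ 1.8706e-13)
Mul(-1, g) = Mul(-1, Rational(1, 5345736324153)) = Rational(-1, 5345736324153)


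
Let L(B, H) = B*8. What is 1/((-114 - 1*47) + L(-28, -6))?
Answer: -1/385 ≈ -0.0025974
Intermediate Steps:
L(B, H) = 8*B
1/((-114 - 1*47) + L(-28, -6)) = 1/((-114 - 1*47) + 8*(-28)) = 1/((-114 - 47) - 224) = 1/(-161 - 224) = 1/(-385) = -1/385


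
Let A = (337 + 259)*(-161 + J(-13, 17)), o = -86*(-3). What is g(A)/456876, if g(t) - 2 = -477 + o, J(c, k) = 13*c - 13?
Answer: -31/65268 ≈ -0.00047496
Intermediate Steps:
o = 258
J(c, k) = -13 + 13*c
A = -204428 (A = (337 + 259)*(-161 + (-13 + 13*(-13))) = 596*(-161 + (-13 - 169)) = 596*(-161 - 182) = 596*(-343) = -204428)
g(t) = -217 (g(t) = 2 + (-477 + 258) = 2 - 219 = -217)
g(A)/456876 = -217/456876 = -217*1/456876 = -31/65268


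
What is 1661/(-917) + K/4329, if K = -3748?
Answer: -10627385/3969693 ≈ -2.6771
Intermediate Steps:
1661/(-917) + K/4329 = 1661/(-917) - 3748/4329 = 1661*(-1/917) - 3748*1/4329 = -1661/917 - 3748/4329 = -10627385/3969693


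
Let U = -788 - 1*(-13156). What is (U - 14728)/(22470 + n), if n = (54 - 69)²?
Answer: -472/4539 ≈ -0.10399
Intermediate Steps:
n = 225 (n = (-15)² = 225)
U = 12368 (U = -788 + 13156 = 12368)
(U - 14728)/(22470 + n) = (12368 - 14728)/(22470 + 225) = -2360/22695 = -2360*1/22695 = -472/4539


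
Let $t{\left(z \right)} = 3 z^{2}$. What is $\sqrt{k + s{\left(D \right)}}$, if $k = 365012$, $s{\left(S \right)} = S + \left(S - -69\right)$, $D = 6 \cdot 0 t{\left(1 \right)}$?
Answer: $\sqrt{365081} \approx 604.22$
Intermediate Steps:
$D = 0$ ($D = 6 \cdot 0 \cdot 3 \cdot 1^{2} = 0 \cdot 3 \cdot 1 = 0 \cdot 3 = 0$)
$s{\left(S \right)} = 69 + 2 S$ ($s{\left(S \right)} = S + \left(S + 69\right) = S + \left(69 + S\right) = 69 + 2 S$)
$\sqrt{k + s{\left(D \right)}} = \sqrt{365012 + \left(69 + 2 \cdot 0\right)} = \sqrt{365012 + \left(69 + 0\right)} = \sqrt{365012 + 69} = \sqrt{365081}$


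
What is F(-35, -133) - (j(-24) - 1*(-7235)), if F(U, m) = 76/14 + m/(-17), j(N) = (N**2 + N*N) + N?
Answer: -993620/119 ≈ -8349.8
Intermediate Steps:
j(N) = N + 2*N**2 (j(N) = (N**2 + N**2) + N = 2*N**2 + N = N + 2*N**2)
F(U, m) = 38/7 - m/17 (F(U, m) = 76*(1/14) + m*(-1/17) = 38/7 - m/17)
F(-35, -133) - (j(-24) - 1*(-7235)) = (38/7 - 1/17*(-133)) - (-24*(1 + 2*(-24)) - 1*(-7235)) = (38/7 + 133/17) - (-24*(1 - 48) + 7235) = 1577/119 - (-24*(-47) + 7235) = 1577/119 - (1128 + 7235) = 1577/119 - 1*8363 = 1577/119 - 8363 = -993620/119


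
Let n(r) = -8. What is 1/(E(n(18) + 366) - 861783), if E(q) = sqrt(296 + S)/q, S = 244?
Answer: -9204129701/7931962506116838 - 179*sqrt(15)/7931962506116838 ≈ -1.1604e-6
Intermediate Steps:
E(q) = 6*sqrt(15)/q (E(q) = sqrt(296 + 244)/q = sqrt(540)/q = (6*sqrt(15))/q = 6*sqrt(15)/q)
1/(E(n(18) + 366) - 861783) = 1/(6*sqrt(15)/(-8 + 366) - 861783) = 1/(6*sqrt(15)/358 - 861783) = 1/(6*sqrt(15)*(1/358) - 861783) = 1/(3*sqrt(15)/179 - 861783) = 1/(-861783 + 3*sqrt(15)/179)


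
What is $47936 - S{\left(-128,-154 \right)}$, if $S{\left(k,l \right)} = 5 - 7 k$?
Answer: $47035$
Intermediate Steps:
$47936 - S{\left(-128,-154 \right)} = 47936 - \left(5 - -896\right) = 47936 - \left(5 + 896\right) = 47936 - 901 = 47035$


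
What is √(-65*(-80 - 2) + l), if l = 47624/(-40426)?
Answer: 3*√241908011646/20213 ≈ 72.999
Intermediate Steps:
l = -23812/20213 (l = 47624*(-1/40426) = -23812/20213 ≈ -1.1781)
√(-65*(-80 - 2) + l) = √(-65*(-80 - 2) - 23812/20213) = √(-65*(-82) - 23812/20213) = √(5330 - 23812/20213) = √(107711478/20213) = 3*√241908011646/20213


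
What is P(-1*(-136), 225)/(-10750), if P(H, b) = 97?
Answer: -97/10750 ≈ -0.0090232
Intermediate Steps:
P(-1*(-136), 225)/(-10750) = 97/(-10750) = 97*(-1/10750) = -97/10750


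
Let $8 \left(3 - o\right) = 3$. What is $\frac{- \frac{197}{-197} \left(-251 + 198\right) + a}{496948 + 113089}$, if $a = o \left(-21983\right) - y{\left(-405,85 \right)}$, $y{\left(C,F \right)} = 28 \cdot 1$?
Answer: $- \frac{462291}{4880296} \approx -0.094726$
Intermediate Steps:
$o = \frac{21}{8}$ ($o = 3 - \frac{3}{8} = \frac{21}{8} \approx 2.625$)
$y{\left(C,F \right)} = 28$
$a = - \frac{461867}{8}$ ($a = \frac{21}{8} \left(-21983\right) - 28 = - \frac{461643}{8} - 28 = - \frac{461867}{8} \approx -57733.0$)
$\frac{- \frac{197}{-197} \left(-251 + 198\right) + a}{496948 + 113089} = \frac{- \frac{197}{-197} \left(-251 + 198\right) - \frac{461867}{8}}{496948 + 113089} = \frac{\left(-197\right) \left(- \frac{1}{197}\right) \left(-53\right) - \frac{461867}{8}}{610037} = \left(1 \left(-53\right) - \frac{461867}{8}\right) \frac{1}{610037} = \left(-53 - \frac{461867}{8}\right) \frac{1}{610037} = \left(- \frac{462291}{8}\right) \frac{1}{610037} = - \frac{462291}{4880296}$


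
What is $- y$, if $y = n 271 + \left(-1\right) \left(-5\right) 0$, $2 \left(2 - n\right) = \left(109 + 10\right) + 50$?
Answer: $\frac{44715}{2} \approx 22358.0$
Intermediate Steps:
$n = - \frac{165}{2}$ ($n = 2 - \frac{\left(109 + 10\right) + 50}{2} = 2 - \frac{119 + 50}{2} = 2 - \frac{169}{2} = - \frac{165}{2} \approx -82.5$)
$y = - \frac{44715}{2}$ ($y = \left(- \frac{165}{2}\right) 271 + \left(-1\right) \left(-5\right) 0 = - \frac{44715}{2} + 5 \cdot 0 = - \frac{44715}{2} + 0 = - \frac{44715}{2} \approx -22358.0$)
$- y = \left(-1\right) \left(- \frac{44715}{2}\right) = \frac{44715}{2}$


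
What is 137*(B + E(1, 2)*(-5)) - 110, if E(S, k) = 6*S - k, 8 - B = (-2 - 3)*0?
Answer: -1754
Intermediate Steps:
B = 8 (B = 8 - (-2 - 3)*0 = 8 - (-5)*0 = 8 - 1*0 = 8 + 0 = 8)
E(S, k) = -k + 6*S
137*(B + E(1, 2)*(-5)) - 110 = 137*(8 + (-1*2 + 6*1)*(-5)) - 110 = 137*(8 + (-2 + 6)*(-5)) - 110 = 137*(8 + 4*(-5)) - 110 = 137*(8 - 20) - 110 = 137*(-12) - 110 = -1644 - 110 = -1754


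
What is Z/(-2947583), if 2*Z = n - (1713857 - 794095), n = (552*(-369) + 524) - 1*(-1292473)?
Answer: -169547/5895166 ≈ -0.028760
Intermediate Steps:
n = 1089309 (n = (-203688 + 524) + 1292473 = -203164 + 1292473 = 1089309)
Z = 169547/2 (Z = (1089309 - (1713857 - 794095))/2 = (1089309 - 1*919762)/2 = (1089309 - 919762)/2 = (1/2)*169547 = 169547/2 ≈ 84774.)
Z/(-2947583) = (169547/2)/(-2947583) = (169547/2)*(-1/2947583) = -169547/5895166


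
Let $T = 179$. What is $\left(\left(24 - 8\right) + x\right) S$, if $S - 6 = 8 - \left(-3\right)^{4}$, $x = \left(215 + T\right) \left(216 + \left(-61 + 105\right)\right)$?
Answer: $-6864552$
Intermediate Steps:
$x = 102440$ ($x = \left(215 + 179\right) \left(216 + \left(-61 + 105\right)\right) = 394 \left(216 + 44\right) = 394 \cdot 260 = 102440$)
$S = -67$ ($S = 6 + \left(8 - \left(-3\right)^{4}\right) = 6 + \left(8 - 81\right) = 6 - 73 = -67$)
$\left(\left(24 - 8\right) + x\right) S = \left(\left(24 - 8\right) + 102440\right) \left(-67\right) = \left(16 + 102440\right) \left(-67\right) = 102456 \left(-67\right) = -6864552$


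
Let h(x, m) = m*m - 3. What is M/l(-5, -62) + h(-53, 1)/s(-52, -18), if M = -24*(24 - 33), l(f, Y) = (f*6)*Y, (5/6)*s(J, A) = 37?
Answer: 1223/17205 ≈ 0.071084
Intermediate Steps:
h(x, m) = -3 + m² (h(x, m) = m² - 3 = -3 + m²)
s(J, A) = 222/5 (s(J, A) = (6/5)*37 = 222/5)
l(f, Y) = 6*Y*f (l(f, Y) = (6*f)*Y = 6*Y*f)
M = 216 (M = -24*(-9) = 216)
M/l(-5, -62) + h(-53, 1)/s(-52, -18) = 216/((6*(-62)*(-5))) + (-3 + 1²)/(222/5) = 216/1860 + (-3 + 1)*(5/222) = 216*(1/1860) - 2*5/222 = 18/155 - 5/111 = 1223/17205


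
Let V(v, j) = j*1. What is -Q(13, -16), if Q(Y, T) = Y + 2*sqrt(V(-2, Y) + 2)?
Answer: -13 - 2*sqrt(15) ≈ -20.746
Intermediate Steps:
V(v, j) = j
Q(Y, T) = Y + 2*sqrt(2 + Y) (Q(Y, T) = Y + 2*sqrt(Y + 2) = Y + 2*sqrt(2 + Y))
-Q(13, -16) = -(13 + 2*sqrt(2 + 13)) = -(13 + 2*sqrt(15)) = -13 - 2*sqrt(15)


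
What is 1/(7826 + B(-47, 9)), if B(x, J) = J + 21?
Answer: 1/7856 ≈ 0.00012729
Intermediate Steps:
B(x, J) = 21 + J
1/(7826 + B(-47, 9)) = 1/(7826 + (21 + 9)) = 1/(7826 + 30) = 1/7856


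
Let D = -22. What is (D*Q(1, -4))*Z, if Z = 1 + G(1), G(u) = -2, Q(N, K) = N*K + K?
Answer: -176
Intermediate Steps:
Q(N, K) = K + K*N (Q(N, K) = K*N + K = K + K*N)
Z = -1 (Z = 1 - 2 = -1)
(D*Q(1, -4))*Z = -(-88)*(1 + 1)*(-1) = -(-88)*2*(-1) = -22*(-8)*(-1) = 176*(-1) = -176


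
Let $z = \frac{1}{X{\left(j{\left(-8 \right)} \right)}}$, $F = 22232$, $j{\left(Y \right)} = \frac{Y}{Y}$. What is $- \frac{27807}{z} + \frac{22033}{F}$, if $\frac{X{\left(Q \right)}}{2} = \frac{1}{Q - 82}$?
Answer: $\frac{412731707}{600264} \approx 687.58$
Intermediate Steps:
$j{\left(Y \right)} = 1$
$X{\left(Q \right)} = \frac{2}{-82 + Q}$ ($X{\left(Q \right)} = \frac{2}{Q - 82} = \frac{2}{-82 + Q}$)
$z = - \frac{81}{2}$ ($z = \frac{1}{2 \frac{1}{-82 + 1}} = \frac{1}{2 \frac{1}{-81}} = \frac{1}{2 \left(- \frac{1}{81}\right)} = \frac{1}{- \frac{2}{81}} = - \frac{81}{2} \approx -40.5$)
$- \frac{27807}{z} + \frac{22033}{F} = - \frac{27807}{- \frac{81}{2}} + \frac{22033}{22232} = \left(-27807\right) \left(- \frac{2}{81}\right) + 22033 \cdot \frac{1}{22232} = \frac{18538}{27} + \frac{22033}{22232} = \frac{412731707}{600264}$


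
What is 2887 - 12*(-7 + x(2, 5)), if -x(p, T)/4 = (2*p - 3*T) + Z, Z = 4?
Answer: 2635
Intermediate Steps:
x(p, T) = -16 - 8*p + 12*T (x(p, T) = -4*((2*p - 3*T) + 4) = -4*((-3*T + 2*p) + 4) = -4*(4 - 3*T + 2*p) = -16 - 8*p + 12*T)
2887 - 12*(-7 + x(2, 5)) = 2887 - 12*(-7 + (-16 - 8*2 + 12*5)) = 2887 - 12*(-7 + (-16 - 16 + 60)) = 2887 - 12*(-7 + 28) = 2887 - 12*21 = 2887 - 252 = 2635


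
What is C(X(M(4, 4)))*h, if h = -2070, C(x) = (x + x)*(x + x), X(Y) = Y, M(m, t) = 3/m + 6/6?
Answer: -50715/2 ≈ -25358.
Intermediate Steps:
M(m, t) = 1 + 3/m (M(m, t) = 3/m + 6*(1/6) = 3/m + 1 = 1 + 3/m)
C(x) = 4*x**2 (C(x) = (2*x)*(2*x) = 4*x**2)
C(X(M(4, 4)))*h = (4*((3 + 4)/4)**2)*(-2070) = (4*((1/4)*7)**2)*(-2070) = (4*(7/4)**2)*(-2070) = (4*(49/16))*(-2070) = (49/4)*(-2070) = -50715/2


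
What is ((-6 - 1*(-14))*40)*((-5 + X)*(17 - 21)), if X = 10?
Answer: -6400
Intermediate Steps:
((-6 - 1*(-14))*40)*((-5 + X)*(17 - 21)) = ((-6 - 1*(-14))*40)*((-5 + 10)*(17 - 21)) = ((-6 + 14)*40)*(5*(-4)) = (8*40)*(-20) = 320*(-20) = -6400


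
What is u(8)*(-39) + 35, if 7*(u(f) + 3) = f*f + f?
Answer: -1744/7 ≈ -249.14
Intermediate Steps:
u(f) = -3 + f/7 + f²/7 (u(f) = -3 + (f*f + f)/7 = -3 + (f² + f)/7 = -3 + (f + f²)/7 = -3 + (f/7 + f²/7) = -3 + f/7 + f²/7)
u(8)*(-39) + 35 = (-3 + (⅐)*8 + (⅐)*8²)*(-39) + 35 = (-3 + 8/7 + (⅐)*64)*(-39) + 35 = (-3 + 8/7 + 64/7)*(-39) + 35 = (51/7)*(-39) + 35 = -1989/7 + 35 = -1744/7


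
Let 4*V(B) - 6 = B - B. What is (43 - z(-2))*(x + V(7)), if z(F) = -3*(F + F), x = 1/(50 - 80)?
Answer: 682/15 ≈ 45.467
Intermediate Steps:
x = -1/30 (x = 1/(-30) = -1/30 ≈ -0.033333)
V(B) = 3/2 (V(B) = 3/2 + (B - B)/4 = 3/2 + (1/4)*0 = 3/2 + 0 = 3/2)
z(F) = -6*F
(43 - z(-2))*(x + V(7)) = (43 - (-6)*(-2))*(-1/30 + 3/2) = (43 - 1*12)*(22/15) = (43 - 12)*(22/15) = 31*(22/15) = 682/15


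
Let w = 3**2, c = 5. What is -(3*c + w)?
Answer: -24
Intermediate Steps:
w = 9
-(3*c + w) = -(3*5 + 9) = -(15 + 9) = -1*24 = -24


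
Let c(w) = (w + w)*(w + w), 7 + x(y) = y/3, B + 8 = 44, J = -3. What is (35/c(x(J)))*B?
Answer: 315/64 ≈ 4.9219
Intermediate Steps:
B = 36 (B = -8 + 44 = 36)
x(y) = -7 + y/3
c(w) = 4*w² (c(w) = (2*w)*(2*w) = 4*w²)
(35/c(x(J)))*B = (35/(4*(-7 + (⅓)*(-3))²))*36 = (35/(4*(-7 - 1)²))*36 = (35/(4*(-8)²))*36 = (35/(4*64))*36 = (35/256)*36 = 315/64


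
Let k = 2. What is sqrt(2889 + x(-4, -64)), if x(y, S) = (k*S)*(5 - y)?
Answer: 3*sqrt(193) ≈ 41.677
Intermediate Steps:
x(y, S) = 2*S*(5 - y) (x(y, S) = (2*S)*(5 - y) = 2*S*(5 - y))
sqrt(2889 + x(-4, -64)) = sqrt(2889 + 2*(-64)*(5 - 1*(-4))) = sqrt(2889 + 2*(-64)*(5 + 4)) = sqrt(2889 + 2*(-64)*9) = sqrt(2889 - 1152) = sqrt(1737) = 3*sqrt(193)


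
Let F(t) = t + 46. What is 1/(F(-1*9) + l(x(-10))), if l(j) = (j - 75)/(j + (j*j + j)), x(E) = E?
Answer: 16/575 ≈ 0.027826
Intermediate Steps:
l(j) = (-75 + j)/(j² + 2*j) (l(j) = (-75 + j)/(j + (j² + j)) = (-75 + j)/(j + (j + j²)) = (-75 + j)/(j² + 2*j))
F(t) = 46 + t
1/(F(-1*9) + l(x(-10))) = 1/((46 - 1*9) + (-75 - 10)/((-10)*(2 - 10))) = 1/((46 - 9) - ⅒*(-85)/(-8)) = 1/(37 - ⅒*(-⅛)*(-85)) = 1/(37 - 17/16) = 1/(575/16) = 16/575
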